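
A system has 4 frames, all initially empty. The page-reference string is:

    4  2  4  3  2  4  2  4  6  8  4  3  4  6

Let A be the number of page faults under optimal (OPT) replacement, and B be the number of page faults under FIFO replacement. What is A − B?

-1

Under OPT: F F . F . . . . F F . . . . → 5 faults.
Under FIFO: F F . F . . . . F F F . . . → 6 faults.
A − B = 5 − 6 = -1.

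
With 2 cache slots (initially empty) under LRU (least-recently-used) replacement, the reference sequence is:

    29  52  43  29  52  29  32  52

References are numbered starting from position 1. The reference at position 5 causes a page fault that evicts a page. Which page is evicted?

43

pos 1: 29 -> fault, frames [29]
pos 2: 52 -> fault, frames [29, 52]
pos 3: 43 -> fault, evict 29, frames [52, 43]
pos 4: 29 -> fault, evict 52, frames [43, 29]
pos 5: 52 -> fault, evict 43, frames [29, 52]
At position 5, page 43 is evicted.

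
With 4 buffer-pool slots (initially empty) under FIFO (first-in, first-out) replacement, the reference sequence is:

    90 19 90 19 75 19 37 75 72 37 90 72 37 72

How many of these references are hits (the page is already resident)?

90 -> miss, frames {90}
19 -> miss, frames {90,19}
90 -> hit
19 -> hit
75 -> miss, frames {90,19,75}
19 -> hit
37 -> miss, frames {90,19,75,37}
75 -> hit
72 -> miss, evict 90, frames {19,75,37,72}
37 -> hit
90 -> miss, evict 19, frames {75,37,72,90}
72 -> hit
37 -> hit
72 -> hit
Hits: 8.

8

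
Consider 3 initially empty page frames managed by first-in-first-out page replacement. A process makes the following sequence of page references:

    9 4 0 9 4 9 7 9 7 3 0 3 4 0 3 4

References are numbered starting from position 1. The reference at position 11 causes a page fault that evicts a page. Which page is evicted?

pos 1: 9 → miss, frames (9)
pos 2: 4 → miss, frames (9 4)
pos 3: 0 → miss, frames (9 4 0)
pos 4: 9 → hit
pos 5: 4 → hit
pos 6: 9 → hit
pos 7: 7 → miss, evict 9, frames (4 0 7)
pos 8: 9 → miss, evict 4, frames (0 7 9)
pos 9: 7 → hit
pos 10: 3 → miss, evict 0, frames (7 9 3)
pos 11: 0 → miss, evict 7, frames (9 3 0)
At position 11, page 7 is evicted.

7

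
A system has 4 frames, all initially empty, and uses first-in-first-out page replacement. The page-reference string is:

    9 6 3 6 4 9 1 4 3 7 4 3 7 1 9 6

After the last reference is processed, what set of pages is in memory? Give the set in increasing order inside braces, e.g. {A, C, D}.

9: fault, frames (9)
6: fault, frames (9 6)
3: fault, frames (9 6 3)
6: hit
4: fault, frames (9 6 3 4)
9: hit
1: fault, evict 9, frames (6 3 4 1)
4: hit
3: hit
7: fault, evict 6, frames (3 4 1 7)
4: hit
3: hit
7: hit
1: hit
9: fault, evict 3, frames (4 1 7 9)
6: fault, evict 4, frames (1 7 9 6)

{1, 6, 7, 9}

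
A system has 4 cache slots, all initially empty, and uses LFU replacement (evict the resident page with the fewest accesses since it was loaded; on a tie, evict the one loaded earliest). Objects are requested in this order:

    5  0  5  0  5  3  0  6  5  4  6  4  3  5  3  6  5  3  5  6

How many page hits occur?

13

5 -> miss, frames (5)
0 -> miss, frames (5 0)
5 -> hit
0 -> hit
5 -> hit
3 -> miss, frames (5 0 3)
0 -> hit
6 -> miss, frames (5 0 3 6)
5 -> hit
4 -> miss, evict 3, frames (5 0 6 4)
6 -> hit
4 -> hit
3 -> miss, evict 6, frames (5 0 4 3)
5 -> hit
3 -> hit
6 -> miss, evict 4, frames (5 0 3 6)
5 -> hit
3 -> hit
5 -> hit
6 -> hit
Hits: 13.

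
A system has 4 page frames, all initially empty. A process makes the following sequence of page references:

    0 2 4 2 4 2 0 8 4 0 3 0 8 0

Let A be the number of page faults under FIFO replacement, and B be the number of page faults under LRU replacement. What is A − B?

1

Under FIFO: F F F . . . . F . . F F . . → 6 faults.
Under LRU: F F F . . . . F . . F . . . → 5 faults.
A − B = 6 − 5 = 1.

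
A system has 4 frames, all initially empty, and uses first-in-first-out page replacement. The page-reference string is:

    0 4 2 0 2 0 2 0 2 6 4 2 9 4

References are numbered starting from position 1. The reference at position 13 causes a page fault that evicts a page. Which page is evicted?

0

pos 1: 0 → fault, frames {0}
pos 2: 4 → fault, frames {0,4}
pos 3: 2 → fault, frames {0,4,2}
pos 4: 0 → hit
pos 5: 2 → hit
pos 6: 0 → hit
pos 7: 2 → hit
pos 8: 0 → hit
pos 9: 2 → hit
pos 10: 6 → fault, frames {0,4,2,6}
pos 11: 4 → hit
pos 12: 2 → hit
pos 13: 9 → fault, evict 0, frames {4,2,6,9}
At position 13, page 0 is evicted.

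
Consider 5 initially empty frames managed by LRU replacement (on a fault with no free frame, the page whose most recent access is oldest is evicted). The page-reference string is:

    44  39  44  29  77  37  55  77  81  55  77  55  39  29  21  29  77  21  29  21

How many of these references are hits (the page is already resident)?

10

44 -> fault, frames (44)
39 -> fault, frames (44 39)
44 -> hit
29 -> fault, frames (39 44 29)
77 -> fault, frames (39 44 29 77)
37 -> fault, frames (39 44 29 77 37)
55 -> fault, evict 39, frames (44 29 77 37 55)
77 -> hit
81 -> fault, evict 44, frames (29 37 55 77 81)
55 -> hit
77 -> hit
55 -> hit
39 -> fault, evict 29, frames (37 81 77 55 39)
29 -> fault, evict 37, frames (81 77 55 39 29)
21 -> fault, evict 81, frames (77 55 39 29 21)
29 -> hit
77 -> hit
21 -> hit
29 -> hit
21 -> hit
Hits: 10.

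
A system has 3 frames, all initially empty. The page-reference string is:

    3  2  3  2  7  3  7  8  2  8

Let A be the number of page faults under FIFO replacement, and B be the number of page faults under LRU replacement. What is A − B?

-1

Under FIFO: F F . . F . . F . . → 4 faults.
Under LRU: F F . . F . . F F . → 5 faults.
A − B = 4 − 5 = -1.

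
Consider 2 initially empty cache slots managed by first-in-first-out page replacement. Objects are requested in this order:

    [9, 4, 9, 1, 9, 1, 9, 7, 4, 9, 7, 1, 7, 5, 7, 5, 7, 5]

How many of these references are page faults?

11

9 -> fault, frames [9]
4 -> fault, frames [9, 4]
9 -> hit
1 -> fault, evict 9, frames [4, 1]
9 -> fault, evict 4, frames [1, 9]
1 -> hit
9 -> hit
7 -> fault, evict 1, frames [9, 7]
4 -> fault, evict 9, frames [7, 4]
9 -> fault, evict 7, frames [4, 9]
7 -> fault, evict 4, frames [9, 7]
1 -> fault, evict 9, frames [7, 1]
7 -> hit
5 -> fault, evict 7, frames [1, 5]
7 -> fault, evict 1, frames [5, 7]
5 -> hit
7 -> hit
5 -> hit
Page faults: 11.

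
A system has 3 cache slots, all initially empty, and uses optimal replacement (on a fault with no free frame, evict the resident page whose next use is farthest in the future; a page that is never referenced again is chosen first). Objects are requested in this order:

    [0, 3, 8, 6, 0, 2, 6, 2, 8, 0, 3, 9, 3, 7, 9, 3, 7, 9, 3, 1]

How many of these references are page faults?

10

0 → miss, frames (0)
3 → miss, frames (0 3)
8 → miss, frames (0 3 8)
6 → miss, evict 3, frames (0 8 6)
0 → hit
2 → miss, evict 0, frames (8 6 2)
6 → hit
2 → hit
8 → hit
0 → miss, evict 2, frames (8 6 0)
3 → miss, evict 0, frames (8 6 3)
9 → miss, evict 6, frames (8 3 9)
3 → hit
7 → miss, evict 8, frames (3 9 7)
9 → hit
3 → hit
7 → hit
9 → hit
3 → hit
1 → miss, evict 7, frames (3 9 1)
Page faults: 10.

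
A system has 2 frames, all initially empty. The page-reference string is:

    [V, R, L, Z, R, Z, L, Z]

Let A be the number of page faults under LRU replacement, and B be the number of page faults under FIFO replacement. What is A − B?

Under LRU: F F F F F . F . → 6 faults.
Under FIFO: F F F F F . F F → 7 faults.
A − B = 6 − 7 = -1.

-1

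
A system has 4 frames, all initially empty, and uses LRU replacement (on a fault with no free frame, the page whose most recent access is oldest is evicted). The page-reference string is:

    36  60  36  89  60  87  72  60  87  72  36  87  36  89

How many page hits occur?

7

36 → fault, frames {36}
60 → fault, frames {36,60}
36 → hit
89 → fault, frames {60,36,89}
60 → hit
87 → fault, frames {36,89,60,87}
72 → fault, evict 36, frames {89,60,87,72}
60 → hit
87 → hit
72 → hit
36 → fault, evict 89, frames {60,87,72,36}
87 → hit
36 → hit
89 → fault, evict 60, frames {72,87,36,89}
Hits: 7.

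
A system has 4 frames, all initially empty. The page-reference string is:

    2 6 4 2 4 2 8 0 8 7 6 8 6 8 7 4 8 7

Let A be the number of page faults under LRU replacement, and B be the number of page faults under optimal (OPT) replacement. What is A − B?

Under LRU: F F F . . . F F . F F . . . . F . . → 8 faults.
Under OPT: F F F . . . F F . F . . . . . . . . → 6 faults.
A − B = 8 − 6 = 2.

2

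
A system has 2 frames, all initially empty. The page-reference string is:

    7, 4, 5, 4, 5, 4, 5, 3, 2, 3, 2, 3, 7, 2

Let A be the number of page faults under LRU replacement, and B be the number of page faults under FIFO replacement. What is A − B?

1

Under LRU: F F F . . . . F F . . . F F → 7 faults.
Under FIFO: F F F . . . . F F . . . F . → 6 faults.
A − B = 7 − 6 = 1.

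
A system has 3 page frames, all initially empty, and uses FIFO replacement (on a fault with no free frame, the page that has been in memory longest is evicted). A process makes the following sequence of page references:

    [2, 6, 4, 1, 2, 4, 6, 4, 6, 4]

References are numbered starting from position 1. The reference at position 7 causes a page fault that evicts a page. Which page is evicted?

4

pos 1: 2 -> fault, frames {2}
pos 2: 6 -> fault, frames {2,6}
pos 3: 4 -> fault, frames {2,6,4}
pos 4: 1 -> fault, evict 2, frames {6,4,1}
pos 5: 2 -> fault, evict 6, frames {4,1,2}
pos 6: 4 -> hit
pos 7: 6 -> fault, evict 4, frames {1,2,6}
At position 7, page 4 is evicted.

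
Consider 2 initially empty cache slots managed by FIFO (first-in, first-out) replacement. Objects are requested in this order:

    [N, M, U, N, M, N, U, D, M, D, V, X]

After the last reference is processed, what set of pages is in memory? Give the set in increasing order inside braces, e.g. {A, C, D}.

N -> miss, frames [N]
M -> miss, frames [N, M]
U -> miss, evict N, frames [M, U]
N -> miss, evict M, frames [U, N]
M -> miss, evict U, frames [N, M]
N -> hit
U -> miss, evict N, frames [M, U]
D -> miss, evict M, frames [U, D]
M -> miss, evict U, frames [D, M]
D -> hit
V -> miss, evict D, frames [M, V]
X -> miss, evict M, frames [V, X]

{V, X}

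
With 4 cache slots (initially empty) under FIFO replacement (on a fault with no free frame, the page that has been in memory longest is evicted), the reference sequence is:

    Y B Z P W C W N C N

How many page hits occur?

Y: fault, frames (Y)
B: fault, frames (Y B)
Z: fault, frames (Y B Z)
P: fault, frames (Y B Z P)
W: fault, evict Y, frames (B Z P W)
C: fault, evict B, frames (Z P W C)
W: hit
N: fault, evict Z, frames (P W C N)
C: hit
N: hit
Hits: 3.

3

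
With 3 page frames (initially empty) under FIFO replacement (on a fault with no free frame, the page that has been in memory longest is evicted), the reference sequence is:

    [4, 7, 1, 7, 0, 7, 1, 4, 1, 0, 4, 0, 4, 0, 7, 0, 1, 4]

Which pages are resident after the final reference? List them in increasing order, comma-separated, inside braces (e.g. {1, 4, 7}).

{1, 4, 7}

4 → miss, frames [4]
7 → miss, frames [4, 7]
1 → miss, frames [4, 7, 1]
7 → hit
0 → miss, evict 4, frames [7, 1, 0]
7 → hit
1 → hit
4 → miss, evict 7, frames [1, 0, 4]
1 → hit
0 → hit
4 → hit
0 → hit
4 → hit
0 → hit
7 → miss, evict 1, frames [0, 4, 7]
0 → hit
1 → miss, evict 0, frames [4, 7, 1]
4 → hit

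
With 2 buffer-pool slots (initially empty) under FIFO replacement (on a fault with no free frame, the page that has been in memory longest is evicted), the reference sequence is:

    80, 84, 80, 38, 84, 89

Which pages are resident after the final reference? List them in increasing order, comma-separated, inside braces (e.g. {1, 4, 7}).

{38, 89}

80: miss, frames (80)
84: miss, frames (80 84)
80: hit
38: miss, evict 80, frames (84 38)
84: hit
89: miss, evict 84, frames (38 89)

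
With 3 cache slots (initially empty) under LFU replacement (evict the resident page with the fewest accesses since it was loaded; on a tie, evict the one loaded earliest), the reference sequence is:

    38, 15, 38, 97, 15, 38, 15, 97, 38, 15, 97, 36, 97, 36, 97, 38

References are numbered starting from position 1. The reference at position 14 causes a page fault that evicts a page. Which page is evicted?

pos 1: 38 -> fault, frames [38]
pos 2: 15 -> fault, frames [38, 15]
pos 3: 38 -> hit
pos 4: 97 -> fault, frames [38, 15, 97]
pos 5: 15 -> hit
pos 6: 38 -> hit
pos 7: 15 -> hit
pos 8: 97 -> hit
pos 9: 38 -> hit
pos 10: 15 -> hit
pos 11: 97 -> hit
pos 12: 36 -> fault, evict 97, frames [38, 15, 36]
pos 13: 97 -> fault, evict 36, frames [38, 15, 97]
pos 14: 36 -> fault, evict 97, frames [38, 15, 36]
At position 14, page 97 is evicted.

97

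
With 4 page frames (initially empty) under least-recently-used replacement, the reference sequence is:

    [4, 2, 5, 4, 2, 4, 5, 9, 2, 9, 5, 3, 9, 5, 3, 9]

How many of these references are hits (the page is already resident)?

11

4 -> fault, frames (4)
2 -> fault, frames (4 2)
5 -> fault, frames (4 2 5)
4 -> hit
2 -> hit
4 -> hit
5 -> hit
9 -> fault, frames (2 4 5 9)
2 -> hit
9 -> hit
5 -> hit
3 -> fault, evict 4, frames (2 9 5 3)
9 -> hit
5 -> hit
3 -> hit
9 -> hit
Hits: 11.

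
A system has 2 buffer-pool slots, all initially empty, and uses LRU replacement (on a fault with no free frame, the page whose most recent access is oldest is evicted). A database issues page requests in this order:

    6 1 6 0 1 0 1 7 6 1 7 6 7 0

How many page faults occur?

6: miss, frames [6]
1: miss, frames [6, 1]
6: hit
0: miss, evict 1, frames [6, 0]
1: miss, evict 6, frames [0, 1]
0: hit
1: hit
7: miss, evict 0, frames [1, 7]
6: miss, evict 1, frames [7, 6]
1: miss, evict 7, frames [6, 1]
7: miss, evict 6, frames [1, 7]
6: miss, evict 1, frames [7, 6]
7: hit
0: miss, evict 6, frames [7, 0]
Page faults: 10.

10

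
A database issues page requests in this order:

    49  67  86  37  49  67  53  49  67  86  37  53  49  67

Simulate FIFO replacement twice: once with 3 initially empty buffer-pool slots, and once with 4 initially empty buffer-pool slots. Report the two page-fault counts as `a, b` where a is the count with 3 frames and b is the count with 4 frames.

3 frames: F F F F F F F . . F F . F F → 11 faults.
4 frames: F F F F . . F F F F F F F F → 12 faults.
12 > 11: adding a frame increased faults — Belady's anomaly.

11, 12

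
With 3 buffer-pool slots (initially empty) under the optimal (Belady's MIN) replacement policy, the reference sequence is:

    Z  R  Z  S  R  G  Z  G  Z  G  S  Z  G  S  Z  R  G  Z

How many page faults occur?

5

Z -> miss, frames {Z}
R -> miss, frames {Z,R}
Z -> hit
S -> miss, frames {Z,R,S}
R -> hit
G -> miss, evict R, frames {Z,S,G}
Z -> hit
G -> hit
Z -> hit
G -> hit
S -> hit
Z -> hit
G -> hit
S -> hit
Z -> hit
R -> miss, evict S, frames {Z,G,R}
G -> hit
Z -> hit
Page faults: 5.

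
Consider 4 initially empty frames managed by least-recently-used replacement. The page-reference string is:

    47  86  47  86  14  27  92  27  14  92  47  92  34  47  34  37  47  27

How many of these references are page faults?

47 → fault, frames (47)
86 → fault, frames (47 86)
47 → hit
86 → hit
14 → fault, frames (47 86 14)
27 → fault, frames (47 86 14 27)
92 → fault, evict 47, frames (86 14 27 92)
27 → hit
14 → hit
92 → hit
47 → fault, evict 86, frames (27 14 92 47)
92 → hit
34 → fault, evict 27, frames (14 47 92 34)
47 → hit
34 → hit
37 → fault, evict 14, frames (92 47 34 37)
47 → hit
27 → fault, evict 92, frames (34 37 47 27)
Page faults: 9.

9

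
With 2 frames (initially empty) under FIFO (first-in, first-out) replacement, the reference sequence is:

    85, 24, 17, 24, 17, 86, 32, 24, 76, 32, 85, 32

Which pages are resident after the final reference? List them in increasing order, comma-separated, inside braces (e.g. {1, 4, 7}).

{32, 85}

85 → miss, frames {85}
24 → miss, frames {85,24}
17 → miss, evict 85, frames {24,17}
24 → hit
17 → hit
86 → miss, evict 24, frames {17,86}
32 → miss, evict 17, frames {86,32}
24 → miss, evict 86, frames {32,24}
76 → miss, evict 32, frames {24,76}
32 → miss, evict 24, frames {76,32}
85 → miss, evict 76, frames {32,85}
32 → hit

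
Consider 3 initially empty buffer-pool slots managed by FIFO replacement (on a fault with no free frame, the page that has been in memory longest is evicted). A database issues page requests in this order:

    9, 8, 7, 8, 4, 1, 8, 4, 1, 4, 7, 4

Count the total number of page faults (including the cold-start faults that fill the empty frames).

8

9 → fault, frames {9}
8 → fault, frames {9,8}
7 → fault, frames {9,8,7}
8 → hit
4 → fault, evict 9, frames {8,7,4}
1 → fault, evict 8, frames {7,4,1}
8 → fault, evict 7, frames {4,1,8}
4 → hit
1 → hit
4 → hit
7 → fault, evict 4, frames {1,8,7}
4 → fault, evict 1, frames {8,7,4}
Page faults: 8.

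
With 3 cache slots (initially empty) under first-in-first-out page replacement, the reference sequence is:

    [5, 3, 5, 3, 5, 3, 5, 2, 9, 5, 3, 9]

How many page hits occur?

5 -> miss, frames (5)
3 -> miss, frames (5 3)
5 -> hit
3 -> hit
5 -> hit
3 -> hit
5 -> hit
2 -> miss, frames (5 3 2)
9 -> miss, evict 5, frames (3 2 9)
5 -> miss, evict 3, frames (2 9 5)
3 -> miss, evict 2, frames (9 5 3)
9 -> hit
Hits: 6.

6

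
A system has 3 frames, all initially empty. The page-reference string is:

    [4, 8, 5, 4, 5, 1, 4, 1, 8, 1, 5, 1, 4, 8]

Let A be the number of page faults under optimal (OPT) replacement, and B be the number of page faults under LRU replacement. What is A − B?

Under OPT: F F F . . F . . . . F . . F → 6 faults.
Under LRU: F F F . . F . . F . F . F F → 8 faults.
A − B = 6 − 8 = -2.

-2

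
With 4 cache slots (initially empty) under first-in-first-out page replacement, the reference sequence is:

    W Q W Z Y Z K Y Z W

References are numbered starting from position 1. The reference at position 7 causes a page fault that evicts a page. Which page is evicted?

W

pos 1: W -> fault, frames [W]
pos 2: Q -> fault, frames [W, Q]
pos 3: W -> hit
pos 4: Z -> fault, frames [W, Q, Z]
pos 5: Y -> fault, frames [W, Q, Z, Y]
pos 6: Z -> hit
pos 7: K -> fault, evict W, frames [Q, Z, Y, K]
At position 7, page W is evicted.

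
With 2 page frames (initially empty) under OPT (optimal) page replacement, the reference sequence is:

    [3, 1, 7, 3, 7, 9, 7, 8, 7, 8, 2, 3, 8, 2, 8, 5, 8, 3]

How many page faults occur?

3 → fault, frames {3}
1 → fault, frames {3,1}
7 → fault, evict 1, frames {3,7}
3 → hit
7 → hit
9 → fault, evict 3, frames {7,9}
7 → hit
8 → fault, evict 9, frames {7,8}
7 → hit
8 → hit
2 → fault, evict 7, frames {8,2}
3 → fault, evict 2, frames {8,3}
8 → hit
2 → fault, evict 3, frames {8,2}
8 → hit
5 → fault, evict 2, frames {8,5}
8 → hit
3 → fault, evict 5, frames {8,3}
Page faults: 10.

10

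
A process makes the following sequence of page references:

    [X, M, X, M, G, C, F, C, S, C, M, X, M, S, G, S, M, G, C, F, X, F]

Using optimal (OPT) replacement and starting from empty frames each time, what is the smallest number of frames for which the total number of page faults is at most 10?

4

f=1: 22 faults
f=2: 14 faults
f=3: 11 faults
f=4: 9 faults
f=5: 7 faults
f=6: 6 faults
Smallest f with faults ≤ 10 is 4.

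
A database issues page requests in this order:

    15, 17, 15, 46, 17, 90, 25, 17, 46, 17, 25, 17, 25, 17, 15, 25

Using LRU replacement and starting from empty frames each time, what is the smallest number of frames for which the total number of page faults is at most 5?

5

f=1: 16 faults
f=2: 11 faults
f=3: 7 faults
f=4: 6 faults
f=5: 5 faults
Smallest f with faults ≤ 5 is 5.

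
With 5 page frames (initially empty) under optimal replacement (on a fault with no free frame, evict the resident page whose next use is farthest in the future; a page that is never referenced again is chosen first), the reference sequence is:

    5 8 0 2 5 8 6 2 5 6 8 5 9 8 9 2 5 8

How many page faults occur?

5: fault, frames {5}
8: fault, frames {5,8}
0: fault, frames {5,8,0}
2: fault, frames {5,8,0,2}
5: hit
8: hit
6: fault, frames {5,8,0,2,6}
2: hit
5: hit
6: hit
8: hit
5: hit
9: fault, evict 6, frames {5,8,0,2,9}
8: hit
9: hit
2: hit
5: hit
8: hit
Page faults: 6.

6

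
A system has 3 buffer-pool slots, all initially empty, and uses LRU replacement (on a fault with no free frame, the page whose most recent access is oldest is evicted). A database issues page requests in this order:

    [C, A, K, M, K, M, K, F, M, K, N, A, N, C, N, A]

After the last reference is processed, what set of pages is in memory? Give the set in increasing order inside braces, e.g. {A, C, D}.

C -> fault, frames {C}
A -> fault, frames {C,A}
K -> fault, frames {C,A,K}
M -> fault, evict C, frames {A,K,M}
K -> hit
M -> hit
K -> hit
F -> fault, evict A, frames {M,K,F}
M -> hit
K -> hit
N -> fault, evict F, frames {M,K,N}
A -> fault, evict M, frames {K,N,A}
N -> hit
C -> fault, evict K, frames {A,N,C}
N -> hit
A -> hit

{A, C, N}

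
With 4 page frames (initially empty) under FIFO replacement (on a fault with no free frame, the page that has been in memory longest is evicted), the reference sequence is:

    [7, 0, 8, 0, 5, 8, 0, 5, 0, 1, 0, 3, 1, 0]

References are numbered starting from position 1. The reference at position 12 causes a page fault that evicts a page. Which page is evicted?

pos 1: 7 → fault, frames [7]
pos 2: 0 → fault, frames [7, 0]
pos 3: 8 → fault, frames [7, 0, 8]
pos 4: 0 → hit
pos 5: 5 → fault, frames [7, 0, 8, 5]
pos 6: 8 → hit
pos 7: 0 → hit
pos 8: 5 → hit
pos 9: 0 → hit
pos 10: 1 → fault, evict 7, frames [0, 8, 5, 1]
pos 11: 0 → hit
pos 12: 3 → fault, evict 0, frames [8, 5, 1, 3]
At position 12, page 0 is evicted.

0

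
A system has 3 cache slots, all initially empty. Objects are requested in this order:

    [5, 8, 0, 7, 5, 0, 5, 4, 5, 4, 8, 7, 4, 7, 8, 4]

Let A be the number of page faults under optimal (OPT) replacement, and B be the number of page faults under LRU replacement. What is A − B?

Under OPT: F F F F . . . F . . F . . . . . → 6 faults.
Under LRU: F F F F F . . F . . F F . . . . → 8 faults.
A − B = 6 − 8 = -2.

-2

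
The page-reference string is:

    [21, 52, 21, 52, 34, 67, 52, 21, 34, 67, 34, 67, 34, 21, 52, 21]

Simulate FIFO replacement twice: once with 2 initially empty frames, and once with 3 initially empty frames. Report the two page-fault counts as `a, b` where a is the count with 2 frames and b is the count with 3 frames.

2 frames: F F . . F F F F F F . . . F F . → 10 faults.
3 frames: F F . . F F . F . . . . . . F . → 6 faults.
6 < 10: adding a frame reduced faults, as is typical.

10, 6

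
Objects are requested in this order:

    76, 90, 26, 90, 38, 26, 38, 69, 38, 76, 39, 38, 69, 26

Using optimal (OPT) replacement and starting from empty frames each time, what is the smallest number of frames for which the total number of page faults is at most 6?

4

f=1: 14 faults
f=2: 9 faults
f=3: 7 faults
f=4: 6 faults
f=5: 6 faults
f=6: 6 faults
Smallest f with faults ≤ 6 is 4.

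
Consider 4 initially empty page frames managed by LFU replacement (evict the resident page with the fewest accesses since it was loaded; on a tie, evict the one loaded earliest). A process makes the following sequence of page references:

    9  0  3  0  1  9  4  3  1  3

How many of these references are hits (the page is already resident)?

9 → miss, frames [9]
0 → miss, frames [9, 0]
3 → miss, frames [9, 0, 3]
0 → hit
1 → miss, frames [9, 0, 3, 1]
9 → hit
4 → miss, evict 3, frames [9, 0, 1, 4]
3 → miss, evict 1, frames [9, 0, 4, 3]
1 → miss, evict 4, frames [9, 0, 3, 1]
3 → hit
Hits: 3.

3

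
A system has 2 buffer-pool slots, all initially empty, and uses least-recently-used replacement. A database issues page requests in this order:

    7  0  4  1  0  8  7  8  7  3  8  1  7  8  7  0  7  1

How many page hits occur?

4

7 → miss, frames [7]
0 → miss, frames [7, 0]
4 → miss, evict 7, frames [0, 4]
1 → miss, evict 0, frames [4, 1]
0 → miss, evict 4, frames [1, 0]
8 → miss, evict 1, frames [0, 8]
7 → miss, evict 0, frames [8, 7]
8 → hit
7 → hit
3 → miss, evict 8, frames [7, 3]
8 → miss, evict 7, frames [3, 8]
1 → miss, evict 3, frames [8, 1]
7 → miss, evict 8, frames [1, 7]
8 → miss, evict 1, frames [7, 8]
7 → hit
0 → miss, evict 8, frames [7, 0]
7 → hit
1 → miss, evict 0, frames [7, 1]
Hits: 4.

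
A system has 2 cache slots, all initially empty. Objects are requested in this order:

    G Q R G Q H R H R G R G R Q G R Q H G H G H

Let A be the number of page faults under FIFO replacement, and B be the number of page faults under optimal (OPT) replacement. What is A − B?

Under FIFO: F F F F F F F . . F . . . F . F . F F . . . → 12 faults.
Under OPT: F F F . F F . . . F . . . F . F . F F . . . → 10 faults.
A − B = 12 − 10 = 2.

2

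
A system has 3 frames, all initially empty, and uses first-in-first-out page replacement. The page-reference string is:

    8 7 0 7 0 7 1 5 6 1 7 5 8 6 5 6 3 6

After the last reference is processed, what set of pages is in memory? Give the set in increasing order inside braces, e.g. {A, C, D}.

8: fault, frames (8)
7: fault, frames (8 7)
0: fault, frames (8 7 0)
7: hit
0: hit
7: hit
1: fault, evict 8, frames (7 0 1)
5: fault, evict 7, frames (0 1 5)
6: fault, evict 0, frames (1 5 6)
1: hit
7: fault, evict 1, frames (5 6 7)
5: hit
8: fault, evict 5, frames (6 7 8)
6: hit
5: fault, evict 6, frames (7 8 5)
6: fault, evict 7, frames (8 5 6)
3: fault, evict 8, frames (5 6 3)
6: hit

{3, 5, 6}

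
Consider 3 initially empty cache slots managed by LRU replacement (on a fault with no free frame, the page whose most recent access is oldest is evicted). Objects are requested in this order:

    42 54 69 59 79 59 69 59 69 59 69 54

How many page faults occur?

42: miss, frames (42)
54: miss, frames (42 54)
69: miss, frames (42 54 69)
59: miss, evict 42, frames (54 69 59)
79: miss, evict 54, frames (69 59 79)
59: hit
69: hit
59: hit
69: hit
59: hit
69: hit
54: miss, evict 79, frames (59 69 54)
Page faults: 6.

6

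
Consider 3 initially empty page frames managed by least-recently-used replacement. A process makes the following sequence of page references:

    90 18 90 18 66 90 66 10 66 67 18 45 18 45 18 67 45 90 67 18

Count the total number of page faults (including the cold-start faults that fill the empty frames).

9

90: miss, frames {90}
18: miss, frames {90,18}
90: hit
18: hit
66: miss, frames {90,18,66}
90: hit
66: hit
10: miss, evict 18, frames {90,66,10}
66: hit
67: miss, evict 90, frames {10,66,67}
18: miss, evict 10, frames {66,67,18}
45: miss, evict 66, frames {67,18,45}
18: hit
45: hit
18: hit
67: hit
45: hit
90: miss, evict 18, frames {67,45,90}
67: hit
18: miss, evict 45, frames {90,67,18}
Page faults: 9.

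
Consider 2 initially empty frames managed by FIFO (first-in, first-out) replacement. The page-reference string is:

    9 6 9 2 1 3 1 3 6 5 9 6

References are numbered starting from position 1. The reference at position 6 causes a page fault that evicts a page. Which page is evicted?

pos 1: 9 -> fault, frames (9)
pos 2: 6 -> fault, frames (9 6)
pos 3: 9 -> hit
pos 4: 2 -> fault, evict 9, frames (6 2)
pos 5: 1 -> fault, evict 6, frames (2 1)
pos 6: 3 -> fault, evict 2, frames (1 3)
At position 6, page 2 is evicted.

2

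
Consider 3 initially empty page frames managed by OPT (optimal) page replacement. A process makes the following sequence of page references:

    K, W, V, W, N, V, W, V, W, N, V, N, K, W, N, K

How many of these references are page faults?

5

K -> fault, frames {K}
W -> fault, frames {K,W}
V -> fault, frames {K,W,V}
W -> hit
N -> fault, evict K, frames {W,V,N}
V -> hit
W -> hit
V -> hit
W -> hit
N -> hit
V -> hit
N -> hit
K -> fault, evict V, frames {W,N,K}
W -> hit
N -> hit
K -> hit
Page faults: 5.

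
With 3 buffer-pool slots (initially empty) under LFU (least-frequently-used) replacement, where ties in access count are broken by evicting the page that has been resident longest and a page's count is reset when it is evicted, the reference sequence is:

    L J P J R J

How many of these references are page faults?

4

L: fault, frames [L]
J: fault, frames [L, J]
P: fault, frames [L, J, P]
J: hit
R: fault, evict L, frames [J, P, R]
J: hit
Page faults: 4.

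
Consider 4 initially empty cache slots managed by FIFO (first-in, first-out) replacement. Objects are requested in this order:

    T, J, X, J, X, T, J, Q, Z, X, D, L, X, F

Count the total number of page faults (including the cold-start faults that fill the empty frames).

T → fault, frames {T}
J → fault, frames {T,J}
X → fault, frames {T,J,X}
J → hit
X → hit
T → hit
J → hit
Q → fault, frames {T,J,X,Q}
Z → fault, evict T, frames {J,X,Q,Z}
X → hit
D → fault, evict J, frames {X,Q,Z,D}
L → fault, evict X, frames {Q,Z,D,L}
X → fault, evict Q, frames {Z,D,L,X}
F → fault, evict Z, frames {D,L,X,F}
Page faults: 9.

9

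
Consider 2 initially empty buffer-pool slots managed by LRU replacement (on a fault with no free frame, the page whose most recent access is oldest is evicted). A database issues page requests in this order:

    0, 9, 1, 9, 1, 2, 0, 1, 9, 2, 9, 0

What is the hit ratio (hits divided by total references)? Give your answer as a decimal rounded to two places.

0 → miss, frames [0]
9 → miss, frames [0, 9]
1 → miss, evict 0, frames [9, 1]
9 → hit
1 → hit
2 → miss, evict 9, frames [1, 2]
0 → miss, evict 1, frames [2, 0]
1 → miss, evict 2, frames [0, 1]
9 → miss, evict 0, frames [1, 9]
2 → miss, evict 1, frames [9, 2]
9 → hit
0 → miss, evict 2, frames [9, 0]
Hits: 3 of 12 references → 3/12 = 0.2500.

0.25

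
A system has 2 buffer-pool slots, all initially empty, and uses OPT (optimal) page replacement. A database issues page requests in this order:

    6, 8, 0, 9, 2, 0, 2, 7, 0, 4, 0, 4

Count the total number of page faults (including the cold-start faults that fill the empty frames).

7

6: fault, frames (6)
8: fault, frames (6 8)
0: fault, evict 8, frames (6 0)
9: fault, evict 6, frames (0 9)
2: fault, evict 9, frames (0 2)
0: hit
2: hit
7: fault, evict 2, frames (0 7)
0: hit
4: fault, evict 7, frames (0 4)
0: hit
4: hit
Page faults: 7.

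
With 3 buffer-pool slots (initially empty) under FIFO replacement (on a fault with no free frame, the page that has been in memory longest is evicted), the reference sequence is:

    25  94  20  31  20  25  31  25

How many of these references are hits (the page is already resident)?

3

25 -> miss, frames {25}
94 -> miss, frames {25,94}
20 -> miss, frames {25,94,20}
31 -> miss, evict 25, frames {94,20,31}
20 -> hit
25 -> miss, evict 94, frames {20,31,25}
31 -> hit
25 -> hit
Hits: 3.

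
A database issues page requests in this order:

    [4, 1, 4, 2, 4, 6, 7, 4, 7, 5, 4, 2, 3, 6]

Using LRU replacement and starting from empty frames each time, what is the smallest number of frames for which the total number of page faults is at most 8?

f=1: 14 faults
f=2: 11 faults
f=3: 9 faults
f=4: 9 faults
f=5: 8 faults
f=6: 7 faults
f=7: 7 faults
Smallest f with faults ≤ 8 is 5.

5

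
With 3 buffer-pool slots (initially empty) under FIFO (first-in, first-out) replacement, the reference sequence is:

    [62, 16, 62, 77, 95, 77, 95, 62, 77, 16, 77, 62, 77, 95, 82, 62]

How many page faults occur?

10

62 -> fault, frames (62)
16 -> fault, frames (62 16)
62 -> hit
77 -> fault, frames (62 16 77)
95 -> fault, evict 62, frames (16 77 95)
77 -> hit
95 -> hit
62 -> fault, evict 16, frames (77 95 62)
77 -> hit
16 -> fault, evict 77, frames (95 62 16)
77 -> fault, evict 95, frames (62 16 77)
62 -> hit
77 -> hit
95 -> fault, evict 62, frames (16 77 95)
82 -> fault, evict 16, frames (77 95 82)
62 -> fault, evict 77, frames (95 82 62)
Page faults: 10.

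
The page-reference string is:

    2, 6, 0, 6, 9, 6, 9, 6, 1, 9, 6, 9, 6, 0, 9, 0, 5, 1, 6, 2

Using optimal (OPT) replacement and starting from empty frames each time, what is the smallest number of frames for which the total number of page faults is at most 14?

f=1: 20 faults
f=2: 11 faults
f=3: 9 faults
f=4: 7 faults
f=5: 6 faults
f=6: 6 faults
Smallest f with faults ≤ 14 is 2.

2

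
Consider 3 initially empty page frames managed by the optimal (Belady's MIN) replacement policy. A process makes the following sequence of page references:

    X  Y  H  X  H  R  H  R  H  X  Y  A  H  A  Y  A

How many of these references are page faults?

6

X -> miss, frames (X)
Y -> miss, frames (X Y)
H -> miss, frames (X Y H)
X -> hit
H -> hit
R -> miss, evict Y, frames (X H R)
H -> hit
R -> hit
H -> hit
X -> hit
Y -> miss, evict R, frames (X H Y)
A -> miss, evict X, frames (H Y A)
H -> hit
A -> hit
Y -> hit
A -> hit
Page faults: 6.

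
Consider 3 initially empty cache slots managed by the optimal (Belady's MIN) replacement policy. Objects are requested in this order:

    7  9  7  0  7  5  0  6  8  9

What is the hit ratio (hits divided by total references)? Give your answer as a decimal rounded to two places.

7: fault, frames {7}
9: fault, frames {7,9}
7: hit
0: fault, frames {7,9,0}
7: hit
5: fault, evict 7, frames {9,0,5}
0: hit
6: fault, evict 5, frames {9,0,6}
8: fault, evict 6, frames {9,0,8}
9: hit
Hits: 4 of 10 references → 4/10 = 0.4000.

0.40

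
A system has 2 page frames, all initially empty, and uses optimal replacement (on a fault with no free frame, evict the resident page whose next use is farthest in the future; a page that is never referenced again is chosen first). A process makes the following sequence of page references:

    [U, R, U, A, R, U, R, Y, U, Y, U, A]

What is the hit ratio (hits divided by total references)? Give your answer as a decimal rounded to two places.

U: fault, frames [U]
R: fault, frames [U, R]
U: hit
A: fault, evict U, frames [R, A]
R: hit
U: fault, evict A, frames [R, U]
R: hit
Y: fault, evict R, frames [U, Y]
U: hit
Y: hit
U: hit
A: fault, evict Y, frames [U, A]
Hits: 6 of 12 references → 6/12 = 0.5000.

0.50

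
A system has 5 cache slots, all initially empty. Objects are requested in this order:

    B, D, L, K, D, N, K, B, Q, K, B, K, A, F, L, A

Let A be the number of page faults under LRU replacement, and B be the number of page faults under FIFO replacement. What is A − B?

-1

Under LRU: F F F F . F . . F . . . F F F . → 9 faults.
Under FIFO: F F F F . F . . F . F . F F F . → 10 faults.
A − B = 9 − 10 = -1.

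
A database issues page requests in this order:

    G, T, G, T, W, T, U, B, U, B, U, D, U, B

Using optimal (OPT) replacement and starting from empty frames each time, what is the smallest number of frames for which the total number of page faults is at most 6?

f=1: 14 faults
f=2: 7 faults
f=3: 6 faults
f=4: 6 faults
f=5: 6 faults
f=6: 6 faults
Smallest f with faults ≤ 6 is 3.

3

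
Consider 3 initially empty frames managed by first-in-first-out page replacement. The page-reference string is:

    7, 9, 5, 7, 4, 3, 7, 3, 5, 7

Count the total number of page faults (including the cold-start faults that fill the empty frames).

7 → fault, frames (7)
9 → fault, frames (7 9)
5 → fault, frames (7 9 5)
7 → hit
4 → fault, evict 7, frames (9 5 4)
3 → fault, evict 9, frames (5 4 3)
7 → fault, evict 5, frames (4 3 7)
3 → hit
5 → fault, evict 4, frames (3 7 5)
7 → hit
Page faults: 7.

7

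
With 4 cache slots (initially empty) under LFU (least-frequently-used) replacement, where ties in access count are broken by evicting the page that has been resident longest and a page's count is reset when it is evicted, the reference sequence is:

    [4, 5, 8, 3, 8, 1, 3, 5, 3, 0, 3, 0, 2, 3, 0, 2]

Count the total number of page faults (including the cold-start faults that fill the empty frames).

4 → fault, frames {4}
5 → fault, frames {4,5}
8 → fault, frames {4,5,8}
3 → fault, frames {4,5,8,3}
8 → hit
1 → fault, evict 4, frames {5,8,3,1}
3 → hit
5 → hit
3 → hit
0 → fault, evict 1, frames {5,8,3,0}
3 → hit
0 → hit
2 → fault, evict 5, frames {8,3,0,2}
3 → hit
0 → hit
2 → hit
Page faults: 7.

7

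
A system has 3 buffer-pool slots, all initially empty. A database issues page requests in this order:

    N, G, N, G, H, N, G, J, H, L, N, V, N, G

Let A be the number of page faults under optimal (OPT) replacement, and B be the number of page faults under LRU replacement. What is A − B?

Under OPT: F F . . F . . F . F . F . F → 7 faults.
Under LRU: F F . . F . . F F F F F . F → 9 faults.
A − B = 7 − 9 = -2.

-2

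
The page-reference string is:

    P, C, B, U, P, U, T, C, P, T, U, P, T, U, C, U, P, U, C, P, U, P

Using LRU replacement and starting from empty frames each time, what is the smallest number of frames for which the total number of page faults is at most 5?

f=1: 22 faults
f=2: 18 faults
f=3: 11 faults
f=4: 6 faults
f=5: 5 faults
Smallest f with faults ≤ 5 is 5.

5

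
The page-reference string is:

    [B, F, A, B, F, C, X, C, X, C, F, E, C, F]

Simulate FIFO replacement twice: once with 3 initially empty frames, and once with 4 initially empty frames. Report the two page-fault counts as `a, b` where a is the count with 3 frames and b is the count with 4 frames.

8, 7

3 frames: F F F . . F F . . . F F F . → 8 faults.
4 frames: F F F . . F F . . . . F . F → 7 faults.
7 < 8: adding a frame reduced faults, as is typical.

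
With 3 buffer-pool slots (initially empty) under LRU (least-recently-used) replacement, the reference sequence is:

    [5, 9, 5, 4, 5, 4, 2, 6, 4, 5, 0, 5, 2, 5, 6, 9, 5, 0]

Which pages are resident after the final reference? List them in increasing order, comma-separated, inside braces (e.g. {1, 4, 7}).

{0, 5, 9}

5: miss, frames {5}
9: miss, frames {5,9}
5: hit
4: miss, frames {9,5,4}
5: hit
4: hit
2: miss, evict 9, frames {5,4,2}
6: miss, evict 5, frames {4,2,6}
4: hit
5: miss, evict 2, frames {6,4,5}
0: miss, evict 6, frames {4,5,0}
5: hit
2: miss, evict 4, frames {0,5,2}
5: hit
6: miss, evict 0, frames {2,5,6}
9: miss, evict 2, frames {5,6,9}
5: hit
0: miss, evict 6, frames {9,5,0}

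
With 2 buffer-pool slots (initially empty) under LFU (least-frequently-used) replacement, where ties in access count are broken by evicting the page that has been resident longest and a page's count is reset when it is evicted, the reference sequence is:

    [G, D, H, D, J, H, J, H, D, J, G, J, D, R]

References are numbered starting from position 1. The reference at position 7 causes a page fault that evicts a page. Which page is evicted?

H

pos 1: G -> fault, frames [G]
pos 2: D -> fault, frames [G, D]
pos 3: H -> fault, evict G, frames [D, H]
pos 4: D -> hit
pos 5: J -> fault, evict H, frames [D, J]
pos 6: H -> fault, evict J, frames [D, H]
pos 7: J -> fault, evict H, frames [D, J]
At position 7, page H is evicted.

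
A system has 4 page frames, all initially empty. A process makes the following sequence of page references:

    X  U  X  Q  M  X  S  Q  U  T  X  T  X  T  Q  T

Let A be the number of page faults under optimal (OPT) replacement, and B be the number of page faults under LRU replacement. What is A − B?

-2

Under OPT: F F . F F . F . . F . . . . . . → 6 faults.
Under LRU: F F . F F . F . F F F . . . . . → 8 faults.
A − B = 6 − 8 = -2.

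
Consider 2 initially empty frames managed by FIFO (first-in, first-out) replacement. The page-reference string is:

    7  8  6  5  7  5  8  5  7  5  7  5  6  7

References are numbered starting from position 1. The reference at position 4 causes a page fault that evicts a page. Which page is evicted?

8

pos 1: 7 -> miss, frames (7)
pos 2: 8 -> miss, frames (7 8)
pos 3: 6 -> miss, evict 7, frames (8 6)
pos 4: 5 -> miss, evict 8, frames (6 5)
At position 4, page 8 is evicted.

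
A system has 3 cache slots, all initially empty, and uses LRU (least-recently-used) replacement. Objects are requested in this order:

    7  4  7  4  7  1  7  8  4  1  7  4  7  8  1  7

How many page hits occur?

7

7 -> fault, frames [7]
4 -> fault, frames [7, 4]
7 -> hit
4 -> hit
7 -> hit
1 -> fault, frames [4, 7, 1]
7 -> hit
8 -> fault, evict 4, frames [1, 7, 8]
4 -> fault, evict 1, frames [7, 8, 4]
1 -> fault, evict 7, frames [8, 4, 1]
7 -> fault, evict 8, frames [4, 1, 7]
4 -> hit
7 -> hit
8 -> fault, evict 1, frames [4, 7, 8]
1 -> fault, evict 4, frames [7, 8, 1]
7 -> hit
Hits: 7.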